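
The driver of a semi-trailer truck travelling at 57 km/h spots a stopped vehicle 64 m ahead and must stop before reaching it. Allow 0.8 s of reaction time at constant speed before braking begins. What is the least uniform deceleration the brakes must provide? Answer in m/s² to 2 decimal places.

Required deceleration ≈ 2.44 m/s²

57 km/h ÷ 3.6 = 15.8333 m/s.
Distance covered during reaction = 15.8333 × 0.8 = 12.667 m.
Distance available for braking: 64 − 12.667 = 51.333 m.
v² = 2a·d ⇒ a = v²/(2d) = 15.8333² / (2 × 51.333) = 250.693 / 102.666 = 2.4418 m/s².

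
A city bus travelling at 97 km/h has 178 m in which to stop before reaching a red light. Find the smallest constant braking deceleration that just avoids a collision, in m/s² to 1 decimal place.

Required deceleration ≈ 2.0 m/s²

97 km/h ÷ 3.6 = 26.9444 m/s.
v² = 2a·d ⇒ a = v²/(2d) = 26.9444² / (2 × 178.000) = 726.001 / 356.000 = 2.0393 m/s².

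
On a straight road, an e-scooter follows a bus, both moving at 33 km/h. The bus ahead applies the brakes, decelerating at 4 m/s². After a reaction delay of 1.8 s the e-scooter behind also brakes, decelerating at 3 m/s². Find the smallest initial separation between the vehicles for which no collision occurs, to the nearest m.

Minimum gap ≈ 20 m

33 km/h ÷ 3.6 = 9.1667 m/s.
Leader travels v²/(2a_L) = 84.028 / 8.000 = 10.504 m before stopping.
Follower covers v·t_r = 9.1667 × 1.8 = 16.500 m while reacting, then v²/(2a_F) = 84.028 / 6.000 = 14.005 m while braking, for a total of 16.500 + 14.005 = 30.505 m.
Since a_F ≤ a_L and the follower starts braking later, the follower is never slower than the leader, so the closest approach is when both have stopped.
Minimum gap = 30.505 − 10.504 = 20.001 m.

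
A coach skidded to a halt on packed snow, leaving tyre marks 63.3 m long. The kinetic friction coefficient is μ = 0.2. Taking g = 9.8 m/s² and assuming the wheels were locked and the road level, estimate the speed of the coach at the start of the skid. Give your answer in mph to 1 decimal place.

Initial speed ≈ 35.2 mph

Deceleration a = μg = 0.2 × 9.8 = 1.960 m/s².
v = √(2a·d) = √(2 × 1.960 × 63.3) = √248.136 = 15.7523 m/s.
= 15.7523 ÷ 0.44704 = 35.237 mph.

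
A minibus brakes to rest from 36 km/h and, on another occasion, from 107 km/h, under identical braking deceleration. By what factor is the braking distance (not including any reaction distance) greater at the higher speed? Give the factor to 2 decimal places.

Factor ≈ 8.83

Braking distance d = v²/(2a), so with a fixed, d ∝ v².
Factor = (107/36)² = 2.9722² = 8.8340.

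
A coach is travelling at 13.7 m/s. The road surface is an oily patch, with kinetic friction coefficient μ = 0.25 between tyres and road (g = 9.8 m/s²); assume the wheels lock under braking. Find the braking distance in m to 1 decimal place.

a = μg = 0.25 × 9.8 = 2.450 m/s².
Braking distance = v²/(2a) = 13.7000² / (2 × 2.450) = 187.690 / 4.900 = 38.304 m.

Braking distance ≈ 38.3 m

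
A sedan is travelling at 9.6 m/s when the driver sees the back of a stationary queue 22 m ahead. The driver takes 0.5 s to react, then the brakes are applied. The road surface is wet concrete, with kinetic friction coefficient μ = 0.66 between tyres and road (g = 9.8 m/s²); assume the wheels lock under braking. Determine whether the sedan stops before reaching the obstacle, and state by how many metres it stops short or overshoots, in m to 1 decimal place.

a = μg = 0.66 × 9.8 = 6.468 m/s².
Reaction distance = 9.6000 × 0.5 = 4.800 m.
Braking distance = v²/(2a) = 92.160 / 12.936 = 7.124 m.
Total stopping distance = 4.800 + 7.124 = 11.924 m, vs 22 m available — it stops with 22 − 11.924 = 10.076 m to spare.

Yes — it stops 10.1 m short of the obstacle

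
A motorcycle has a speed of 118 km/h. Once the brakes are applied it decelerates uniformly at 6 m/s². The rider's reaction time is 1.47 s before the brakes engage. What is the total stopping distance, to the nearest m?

Total stopping distance ≈ 138 m

118 km/h ÷ 3.6 = 32.7778 m/s.
Reaction distance = v·t_r = 32.7778 × 1.47 = 48.183 m.
Braking distance = v²/(2a) = 32.7778² / (2 × 6.000) = 1074.384 / 12.000 = 89.532 m.
Total = 48.183 + 89.532 = 137.715 m.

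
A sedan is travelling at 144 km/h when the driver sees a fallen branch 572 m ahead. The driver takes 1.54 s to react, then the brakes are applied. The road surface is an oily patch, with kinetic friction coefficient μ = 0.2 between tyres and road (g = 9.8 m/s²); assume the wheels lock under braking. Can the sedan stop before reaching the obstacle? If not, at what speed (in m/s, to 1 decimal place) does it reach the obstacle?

Yes — it stops about 102.2 m short of the obstacle, so it never reaches it

144 km/h ÷ 3.6 = 40.0000 m/s.
a = μg = 0.2 × 9.8 = 1.960 m/s².
Reaction distance = 40.0000 × 1.54 = 61.600 m.
Braking distance = v²/(2a) = 1600.000 / 3.920 = 408.163 m.
Total stopping distance = 61.600 + 408.163 = 469.763 m, vs 572 m available — it stops with 572 − 469.763 = 102.237 m to spare.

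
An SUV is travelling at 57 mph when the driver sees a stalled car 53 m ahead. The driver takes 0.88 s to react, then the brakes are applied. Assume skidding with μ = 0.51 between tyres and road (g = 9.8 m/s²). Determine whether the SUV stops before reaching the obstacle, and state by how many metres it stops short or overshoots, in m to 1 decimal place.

57 mph × 0.44704 = 25.4813 m/s.
a = μg = 0.51 × 9.8 = 4.998 m/s².
Reaction distance = 25.4813 × 0.88 = 22.424 m.
Braking distance = v²/(2a) = 649.297 / 9.996 = 64.956 m.
Total stopping distance = 22.424 + 64.956 = 87.380 m, vs 53 m available — it cannot stop in time and overshoots by 87.380 − 53 = 34.380 m.

No — it overshoots by 34.4 m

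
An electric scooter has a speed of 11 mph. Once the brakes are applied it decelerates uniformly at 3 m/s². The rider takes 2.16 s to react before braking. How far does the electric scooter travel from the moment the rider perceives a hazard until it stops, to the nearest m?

11 mph × 0.44704 = 4.9174 m/s.
Reaction distance = v·t_r = 4.9174 × 2.16 = 10.622 m.
Braking distance = v²/(2a) = 4.9174² / (2 × 3.000) = 24.181 / 6.000 = 4.030 m.
Total = 10.622 + 4.030 = 14.652 m.

Total stopping distance ≈ 15 m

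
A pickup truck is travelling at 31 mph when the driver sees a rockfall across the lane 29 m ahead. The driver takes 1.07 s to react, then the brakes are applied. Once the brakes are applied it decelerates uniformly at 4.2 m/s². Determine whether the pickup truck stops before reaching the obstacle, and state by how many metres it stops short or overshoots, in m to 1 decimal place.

31 mph × 0.44704 = 13.8582 m/s.
Reaction distance = 13.8582 × 1.07 = 14.828 m.
Braking distance = v²/(2a) = 192.050 / 8.400 = 22.863 m.
Total stopping distance = 14.828 + 22.863 = 37.691 m, vs 29 m available — it cannot stop in time and overshoots by 37.691 − 29 = 8.691 m.

No — it overshoots by 8.7 m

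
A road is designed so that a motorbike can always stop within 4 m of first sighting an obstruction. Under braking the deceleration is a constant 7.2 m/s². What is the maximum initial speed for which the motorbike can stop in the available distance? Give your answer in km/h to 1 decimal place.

Maximum speed ≈ 27.3 km/h

v²/(2a) = d ⇒ v = √(2 × 7.200 × 4) = √57.60 = 7.5895 m/s.
7.5895 m/s × 3.6 = 27.322 km/h.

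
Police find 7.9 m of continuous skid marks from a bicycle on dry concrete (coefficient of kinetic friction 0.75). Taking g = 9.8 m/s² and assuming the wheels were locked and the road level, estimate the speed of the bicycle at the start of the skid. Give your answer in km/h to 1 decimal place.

Initial speed ≈ 38.8 km/h

Deceleration a = μg = 0.75 × 9.8 = 7.350 m/s².
v = √(2a·d) = √(2 × 7.350 × 7.9) = √116.130 = 10.7764 m/s.
= 10.7764 × 3.6 = 38.795 km/h.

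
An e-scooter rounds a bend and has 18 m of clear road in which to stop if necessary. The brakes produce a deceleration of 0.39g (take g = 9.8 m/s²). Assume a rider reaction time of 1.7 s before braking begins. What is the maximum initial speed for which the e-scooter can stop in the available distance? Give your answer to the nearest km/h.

Maximum speed ≈ 25 km/h

a = 0.39 × 9.8 = 3.822 m/s².
Stopping distance: v·t_r + v²/(2a) = 18 with t_r = 1.7 s and a = 3.822 m/s².
So v² + 12.995 v − 137.59 = 0.
Positive root: v = −a·t_r + √((a·t_r)² + 2a·d) = −6.497 + √(42.211 + 137.59) = 6.9120 m/s.
6.9120 m/s × 3.6 = 24.883 km/h.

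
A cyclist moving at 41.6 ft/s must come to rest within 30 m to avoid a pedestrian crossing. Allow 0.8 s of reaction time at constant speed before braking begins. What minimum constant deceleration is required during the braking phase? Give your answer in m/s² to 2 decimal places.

41.6 ft/s × 0.3048 = 12.6797 m/s.
Distance covered during reaction = 12.6797 × 0.8 = 10.144 m.
Distance available for braking: 30 − 10.144 = 19.856 m.
v² = 2a·d ⇒ a = v²/(2d) = 12.6797² / (2 × 19.856) = 160.775 / 39.712 = 4.0485 m/s².

Required deceleration ≈ 4.05 m/s²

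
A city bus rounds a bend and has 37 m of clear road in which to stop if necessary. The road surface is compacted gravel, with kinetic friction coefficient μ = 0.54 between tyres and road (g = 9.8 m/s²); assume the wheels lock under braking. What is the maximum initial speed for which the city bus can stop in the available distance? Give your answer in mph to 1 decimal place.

Maximum speed ≈ 44.3 mph

a = μg = 0.54 × 9.8 = 5.292 m/s².
v²/(2a) = d ⇒ v = √(2 × 5.292 × 37) = √391.61 = 19.7891 m/s.
19.7891 m/s ÷ 0.44704 = 44.267 mph.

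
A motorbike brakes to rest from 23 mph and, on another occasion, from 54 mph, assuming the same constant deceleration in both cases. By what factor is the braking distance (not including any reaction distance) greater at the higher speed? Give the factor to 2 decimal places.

Factor ≈ 5.51

Braking distance d = v²/(2a), so with a fixed, d ∝ v².
Factor = (54/23)² = 2.3478² = 5.5122.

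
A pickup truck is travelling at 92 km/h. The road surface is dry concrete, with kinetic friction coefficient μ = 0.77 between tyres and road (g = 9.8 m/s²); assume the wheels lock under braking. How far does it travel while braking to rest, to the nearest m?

Braking distance ≈ 43 m

92 km/h ÷ 3.6 = 25.5556 m/s.
a = μg = 0.77 × 9.8 = 7.546 m/s².
Braking distance = v²/(2a) = 25.5556² / (2 × 7.546) = 653.089 / 15.092 = 43.274 m.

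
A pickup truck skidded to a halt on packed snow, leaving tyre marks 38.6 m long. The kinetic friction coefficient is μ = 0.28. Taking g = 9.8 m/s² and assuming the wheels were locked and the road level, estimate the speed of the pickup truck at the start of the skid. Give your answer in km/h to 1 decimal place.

Deceleration a = μg = 0.28 × 9.8 = 2.744 m/s².
v = √(2a·d) = √(2 × 2.744 × 38.6) = √211.837 = 14.5546 m/s.
= 14.5546 × 3.6 = 52.397 km/h.

Initial speed ≈ 52.4 km/h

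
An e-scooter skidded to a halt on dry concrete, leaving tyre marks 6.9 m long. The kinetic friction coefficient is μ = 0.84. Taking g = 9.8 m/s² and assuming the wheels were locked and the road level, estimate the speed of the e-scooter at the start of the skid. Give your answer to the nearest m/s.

Initial speed ≈ 11 m/s

Deceleration a = μg = 0.84 × 9.8 = 8.232 m/s².
v = √(2a·d) = √(2 × 8.232 × 6.9) = √113.602 = 10.6584 m/s.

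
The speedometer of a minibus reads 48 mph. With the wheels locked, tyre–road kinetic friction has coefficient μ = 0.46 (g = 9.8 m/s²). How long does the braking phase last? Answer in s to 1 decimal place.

Braking time ≈ 4.8 s

48 mph × 0.44704 = 21.4579 m/s.
a = μg = 0.46 × 9.8 = 4.508 m/s².
Braking time = v/a = 21.4579 / 4.508 = 4.760 s.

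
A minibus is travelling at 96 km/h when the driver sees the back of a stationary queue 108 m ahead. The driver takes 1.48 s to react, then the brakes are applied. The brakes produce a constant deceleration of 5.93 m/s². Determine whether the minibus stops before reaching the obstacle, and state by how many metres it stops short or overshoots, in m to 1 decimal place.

Yes — it stops 8.6 m short of the obstacle

96 km/h ÷ 3.6 = 26.6667 m/s.
Reaction distance = 26.6667 × 1.48 = 39.467 m.
Braking distance = v²/(2a) = 711.113 / 11.860 = 59.959 m.
Total stopping distance = 39.467 + 59.959 = 99.426 m, vs 108 m available — it stops with 108 − 99.426 = 8.574 m to spare.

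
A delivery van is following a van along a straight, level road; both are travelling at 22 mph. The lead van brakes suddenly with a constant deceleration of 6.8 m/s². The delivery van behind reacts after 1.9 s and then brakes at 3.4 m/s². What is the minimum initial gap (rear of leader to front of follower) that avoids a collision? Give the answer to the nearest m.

Minimum gap ≈ 26 m

22 mph × 0.44704 = 9.8349 m/s.
Leader travels v²/(2a_L) = 96.725 / 13.600 = 7.112 m before stopping.
Follower covers v·t_r = 9.8349 × 1.9 = 18.686 m while reacting, then v²/(2a_F) = 96.725 / 6.800 = 14.224 m while braking, for a total of 18.686 + 14.224 = 32.910 m.
Since a_F ≤ a_L and the follower starts braking later, the follower is never slower than the leader, so the closest approach is when both have stopped.
Minimum gap = 32.910 − 7.112 = 25.798 m.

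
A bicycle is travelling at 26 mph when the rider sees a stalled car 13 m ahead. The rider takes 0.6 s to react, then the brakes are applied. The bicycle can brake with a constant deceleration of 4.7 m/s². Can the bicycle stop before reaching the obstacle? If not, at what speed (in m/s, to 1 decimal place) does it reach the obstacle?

No — it strikes the obstacle at 8.9 m/s

26 mph × 0.44704 = 11.6230 m/s.
Reaction distance = 11.6230 × 0.6 = 6.974 m.
Braking distance needed to stop: v²/(2a) = 135.094 / 9.400 = 14.372 m, so total needed = 6.974 + 14.372 = 21.346 m > 13 m — it cannot stop.
Distance remaining when braking begins: 13 − 6.974 = 6.026 m.
v² = v₀² − 2a·d = 135.094 − 2 × 4.700 × 6.026 = 78.450 m²/s².
v = √78.450 = 8.857 m/s.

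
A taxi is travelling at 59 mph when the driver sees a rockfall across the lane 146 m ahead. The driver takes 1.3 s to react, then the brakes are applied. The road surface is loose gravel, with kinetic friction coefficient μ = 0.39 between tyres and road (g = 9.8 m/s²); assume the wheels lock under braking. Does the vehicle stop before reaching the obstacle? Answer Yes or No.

59 mph × 0.44704 = 26.3754 m/s.
a = μg = 0.39 × 9.8 = 3.822 m/s².
Reaction distance = 26.3754 × 1.3 = 34.288 m.
Braking distance = v²/(2a) = 695.662 / 7.644 = 91.008 m.
Total stopping distance = 34.288 + 91.008 = 125.296 m, vs 146 m available — it stops with 146 − 125.296 = 20.704 m to spare.

Yes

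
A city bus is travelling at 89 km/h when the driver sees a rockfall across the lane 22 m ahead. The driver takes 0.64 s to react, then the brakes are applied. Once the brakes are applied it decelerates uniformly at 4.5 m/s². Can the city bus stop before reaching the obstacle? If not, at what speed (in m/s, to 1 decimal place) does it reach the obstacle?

89 km/h ÷ 3.6 = 24.7222 m/s.
Reaction distance = 24.7222 × 0.64 = 15.822 m.
Braking distance needed to stop: v²/(2a) = 611.187 / 9.000 = 67.910 m, so total needed = 15.822 + 67.910 = 83.732 m > 22 m — it cannot stop.
Distance remaining when braking begins: 22 − 15.822 = 6.178 m.
v² = v₀² − 2a·d = 611.187 − 2 × 4.500 × 6.178 = 555.585 m²/s².
v = √555.585 = 23.571 m/s.

No — it strikes the obstacle at 23.6 m/s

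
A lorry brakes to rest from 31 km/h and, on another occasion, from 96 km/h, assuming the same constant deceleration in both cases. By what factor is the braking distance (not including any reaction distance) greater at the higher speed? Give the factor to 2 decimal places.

Braking distance d = v²/(2a), so with a fixed, d ∝ v².
Factor = (96/31)² = 3.0968² = 9.5902.

Factor ≈ 9.59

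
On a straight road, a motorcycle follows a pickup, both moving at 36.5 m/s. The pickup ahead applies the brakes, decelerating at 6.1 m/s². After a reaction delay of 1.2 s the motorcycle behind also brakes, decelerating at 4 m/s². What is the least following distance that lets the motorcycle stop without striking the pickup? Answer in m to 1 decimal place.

Minimum gap ≈ 101.1 m

Leader travels v²/(2a_L) = 1332.250 / 12.200 = 109.201 m before stopping.
Follower covers v·t_r = 36.5000 × 1.2 = 43.800 m while reacting, then v²/(2a_F) = 1332.250 / 8.000 = 166.531 m while braking, for a total of 43.800 + 166.531 = 210.331 m.
Since a_F ≤ a_L and the follower starts braking later, the follower is never slower than the leader, so the closest approach is when both have stopped.
Minimum gap = 210.331 − 109.201 = 101.130 m.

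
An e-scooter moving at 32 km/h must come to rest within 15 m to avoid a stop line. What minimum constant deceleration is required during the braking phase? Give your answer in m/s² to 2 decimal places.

32 km/h ÷ 3.6 = 8.8889 m/s.
v² = 2a·d ⇒ a = v²/(2d) = 8.8889² / (2 × 15.000) = 79.013 / 30.000 = 2.6338 m/s².

Required deceleration ≈ 2.63 m/s²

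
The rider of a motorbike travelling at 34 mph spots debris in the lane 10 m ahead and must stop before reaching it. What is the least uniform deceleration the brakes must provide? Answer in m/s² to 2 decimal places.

34 mph × 0.44704 = 15.1994 m/s.
v² = 2a·d ⇒ a = v²/(2d) = 15.1994² / (2 × 10.000) = 231.022 / 20.000 = 11.5511 m/s².

Required deceleration ≈ 11.55 m/s²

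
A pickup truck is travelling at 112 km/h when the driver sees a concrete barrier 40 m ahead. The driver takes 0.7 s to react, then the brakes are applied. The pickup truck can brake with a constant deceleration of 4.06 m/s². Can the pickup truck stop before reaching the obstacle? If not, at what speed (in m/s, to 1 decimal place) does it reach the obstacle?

112 km/h ÷ 3.6 = 31.1111 m/s.
Reaction distance = 31.1111 × 0.7 = 21.778 m.
Braking distance needed to stop: v²/(2a) = 967.901 / 8.120 = 119.200 m, so total needed = 21.778 + 119.200 = 140.978 m > 40 m — it cannot stop.
Distance remaining when braking begins: 40 − 21.778 = 18.222 m.
v² = v₀² − 2a·d = 967.901 − 2 × 4.060 × 18.222 = 819.938 m²/s².
v = √819.938 = 28.635 m/s.

No — it strikes the obstacle at 28.6 m/s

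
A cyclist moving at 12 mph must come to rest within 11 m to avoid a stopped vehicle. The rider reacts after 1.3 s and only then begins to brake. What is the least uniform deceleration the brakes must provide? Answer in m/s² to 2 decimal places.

12 mph × 0.44704 = 5.3645 m/s.
Distance covered during reaction = 5.3645 × 1.3 = 6.974 m.
Distance available for braking: 11 − 6.974 = 4.026 m.
v² = 2a·d ⇒ a = v²/(2d) = 5.3645² / (2 × 4.026) = 28.778 / 8.052 = 3.5740 m/s².

Required deceleration ≈ 3.57 m/s²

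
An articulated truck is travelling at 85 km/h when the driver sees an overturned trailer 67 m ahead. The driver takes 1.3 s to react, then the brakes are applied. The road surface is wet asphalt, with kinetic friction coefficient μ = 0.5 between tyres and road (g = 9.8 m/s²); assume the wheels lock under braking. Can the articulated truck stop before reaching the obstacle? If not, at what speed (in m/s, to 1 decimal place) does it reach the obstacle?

85 km/h ÷ 3.6 = 23.6111 m/s.
a = μg = 0.5 × 9.8 = 4.900 m/s².
Reaction distance = 23.6111 × 1.3 = 30.694 m.
Braking distance needed to stop: v²/(2a) = 557.484 / 9.800 = 56.886 m, so total needed = 30.694 + 56.886 = 87.580 m > 67 m — it cannot stop.
Distance remaining when braking begins: 67 − 30.694 = 36.306 m.
v² = v₀² − 2a·d = 557.484 − 2 × 4.900 × 36.306 = 201.685 m²/s².
v = √201.685 = 14.202 m/s.

No — it strikes the obstacle at 14.2 m/s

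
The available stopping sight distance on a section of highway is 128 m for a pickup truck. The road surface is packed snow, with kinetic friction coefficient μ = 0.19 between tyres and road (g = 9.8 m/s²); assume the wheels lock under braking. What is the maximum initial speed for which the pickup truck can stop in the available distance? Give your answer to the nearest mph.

a = μg = 0.19 × 9.8 = 1.862 m/s².
v²/(2a) = d ⇒ v = √(2 × 1.862 × 128) = √476.67 = 21.8328 m/s.
21.8328 m/s ÷ 0.44704 = 48.839 mph.

Maximum speed ≈ 49 mph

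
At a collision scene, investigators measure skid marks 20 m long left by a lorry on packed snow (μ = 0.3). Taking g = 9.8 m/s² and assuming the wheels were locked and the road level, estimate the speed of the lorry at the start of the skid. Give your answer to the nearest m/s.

Deceleration a = μg = 0.3 × 9.8 = 2.940 m/s².
v = √(2a·d) = √(2 × 2.940 × 20) = √117.600 = 10.8444 m/s.

Initial speed ≈ 11 m/s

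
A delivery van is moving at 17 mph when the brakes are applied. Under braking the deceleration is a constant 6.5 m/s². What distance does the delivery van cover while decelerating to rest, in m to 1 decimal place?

17 mph × 0.44704 = 7.5997 m/s.
Braking distance = v²/(2a) = 7.5997² / (2 × 6.500) = 57.755 / 13.000 = 4.443 m.

Braking distance ≈ 4.4 m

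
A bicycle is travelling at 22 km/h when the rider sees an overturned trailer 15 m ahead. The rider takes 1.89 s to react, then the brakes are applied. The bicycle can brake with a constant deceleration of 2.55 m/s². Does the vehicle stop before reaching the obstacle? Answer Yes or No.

22 km/h ÷ 3.6 = 6.1111 m/s.
Reaction distance = 6.1111 × 1.89 = 11.550 m.
Braking distance = v²/(2a) = 37.346 / 5.100 = 7.323 m.
Total stopping distance = 11.550 + 7.323 = 18.873 m, vs 15 m available — it cannot stop in time and overshoots by 18.873 − 15 = 3.873 m.

No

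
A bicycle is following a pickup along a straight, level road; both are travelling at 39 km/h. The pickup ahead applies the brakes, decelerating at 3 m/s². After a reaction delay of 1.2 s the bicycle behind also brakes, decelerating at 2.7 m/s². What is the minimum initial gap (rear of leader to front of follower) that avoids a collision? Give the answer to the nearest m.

39 km/h ÷ 3.6 = 10.8333 m/s.
Leader travels v²/(2a_L) = 117.360 / 6.000 = 19.560 m before stopping.
Follower covers v·t_r = 10.8333 × 1.2 = 13.000 m while reacting, then v²/(2a_F) = 117.360 / 5.400 = 21.733 m while braking, for a total of 13.000 + 21.733 = 34.733 m.
Since a_F ≤ a_L and the follower starts braking later, the follower is never slower than the leader, so the closest approach is when both have stopped.
Minimum gap = 34.733 − 19.560 = 15.173 m.

Minimum gap ≈ 15 m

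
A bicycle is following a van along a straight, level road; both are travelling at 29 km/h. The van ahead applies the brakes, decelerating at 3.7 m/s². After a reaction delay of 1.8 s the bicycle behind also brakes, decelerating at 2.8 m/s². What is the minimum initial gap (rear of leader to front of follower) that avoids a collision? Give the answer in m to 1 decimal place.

Minimum gap ≈ 17.3 m

29 km/h ÷ 3.6 = 8.0556 m/s.
Leader travels v²/(2a_L) = 64.893 / 7.400 = 8.769 m before stopping.
Follower covers v·t_r = 8.0556 × 1.8 = 14.500 m while reacting, then v²/(2a_F) = 64.893 / 5.600 = 11.588 m while braking, for a total of 14.500 + 11.588 = 26.088 m.
Since a_F ≤ a_L and the follower starts braking later, the follower is never slower than the leader, so the closest approach is when both have stopped.
Minimum gap = 26.088 − 8.769 = 17.319 m.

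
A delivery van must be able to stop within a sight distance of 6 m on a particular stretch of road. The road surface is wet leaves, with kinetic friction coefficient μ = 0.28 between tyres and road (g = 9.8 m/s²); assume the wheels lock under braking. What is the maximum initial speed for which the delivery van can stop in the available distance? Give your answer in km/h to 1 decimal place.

Maximum speed ≈ 20.7 km/h

a = μg = 0.28 × 9.8 = 2.744 m/s².
v²/(2a) = d ⇒ v = √(2 × 2.744 × 6) = √32.93 = 5.7385 m/s.
5.7385 m/s × 3.6 = 20.659 km/h.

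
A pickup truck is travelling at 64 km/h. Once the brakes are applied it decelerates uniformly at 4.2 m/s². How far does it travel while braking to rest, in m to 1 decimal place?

Braking distance ≈ 37.6 m

64 km/h ÷ 3.6 = 17.7778 m/s.
Braking distance = v²/(2a) = 17.7778² / (2 × 4.200) = 316.050 / 8.400 = 37.625 m.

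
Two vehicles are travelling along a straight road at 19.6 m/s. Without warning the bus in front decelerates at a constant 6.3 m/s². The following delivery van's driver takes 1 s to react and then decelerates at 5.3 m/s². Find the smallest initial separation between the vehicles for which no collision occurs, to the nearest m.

Leader travels v²/(2a_L) = 384.160 / 12.600 = 30.489 m before stopping.
Follower covers v·t_r = 19.6000 × 1 = 19.600 m while reacting, then v²/(2a_F) = 384.160 / 10.600 = 36.242 m while braking, for a total of 19.600 + 36.242 = 55.842 m.
Since a_F ≤ a_L and the follower starts braking later, the follower is never slower than the leader, so the closest approach is when both have stopped.
Minimum gap = 55.842 − 30.489 = 25.353 m.

Minimum gap ≈ 25 m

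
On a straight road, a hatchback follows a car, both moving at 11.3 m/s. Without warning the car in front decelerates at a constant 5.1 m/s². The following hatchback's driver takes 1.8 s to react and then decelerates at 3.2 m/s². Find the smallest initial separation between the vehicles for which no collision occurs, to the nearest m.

Leader travels v²/(2a_L) = 127.690 / 10.200 = 12.519 m before stopping.
Follower covers v·t_r = 11.3000 × 1.8 = 20.340 m while reacting, then v²/(2a_F) = 127.690 / 6.400 = 19.952 m while braking, for a total of 20.340 + 19.952 = 40.292 m.
Since a_F ≤ a_L and the follower starts braking later, the follower is never slower than the leader, so the closest approach is when both have stopped.
Minimum gap = 40.292 − 12.519 = 27.773 m.

Minimum gap ≈ 28 m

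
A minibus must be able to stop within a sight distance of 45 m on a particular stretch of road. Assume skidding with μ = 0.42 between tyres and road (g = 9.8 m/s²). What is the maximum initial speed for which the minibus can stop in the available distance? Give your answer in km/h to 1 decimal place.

a = μg = 0.42 × 9.8 = 4.116 m/s².
v²/(2a) = d ⇒ v = √(2 × 4.116 × 45) = √370.44 = 19.2468 m/s.
19.2468 m/s × 3.6 = 69.288 km/h.

Maximum speed ≈ 69.3 km/h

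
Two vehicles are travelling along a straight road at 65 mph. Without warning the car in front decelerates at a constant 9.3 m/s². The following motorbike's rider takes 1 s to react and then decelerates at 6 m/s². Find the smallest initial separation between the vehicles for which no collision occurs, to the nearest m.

Minimum gap ≈ 54 m

65 mph × 0.44704 = 29.0576 m/s.
Leader travels v²/(2a_L) = 844.344 / 18.600 = 45.395 m before stopping.
Follower covers v·t_r = 29.0576 × 1 = 29.058 m while reacting, then v²/(2a_F) = 844.344 / 12.000 = 70.362 m while braking, for a total of 29.058 + 70.362 = 99.420 m.
Since a_F ≤ a_L and the follower starts braking later, the follower is never slower than the leader, so the closest approach is when both have stopped.
Minimum gap = 99.420 − 45.395 = 54.025 m.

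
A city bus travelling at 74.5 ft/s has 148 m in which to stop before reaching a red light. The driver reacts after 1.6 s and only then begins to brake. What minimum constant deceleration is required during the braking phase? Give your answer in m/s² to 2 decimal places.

74.5 ft/s × 0.3048 = 22.7076 m/s.
Distance covered during reaction = 22.7076 × 1.6 = 36.332 m.
Distance available for braking: 148 − 36.332 = 111.668 m.
v² = 2a·d ⇒ a = v²/(2d) = 22.7076² / (2 × 111.668) = 515.635 / 223.336 = 2.3088 m/s².

Required deceleration ≈ 2.31 m/s²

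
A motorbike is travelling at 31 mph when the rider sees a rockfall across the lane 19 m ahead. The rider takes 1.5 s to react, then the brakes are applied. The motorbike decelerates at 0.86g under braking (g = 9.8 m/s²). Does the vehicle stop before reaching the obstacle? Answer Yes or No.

31 mph × 0.44704 = 13.8582 m/s.
a = 0.86 × 9.8 = 8.428 m/s².
Reaction distance = 13.8582 × 1.5 = 20.787 m.
Braking distance = v²/(2a) = 192.050 / 16.856 = 11.394 m.
Total stopping distance = 20.787 + 11.394 = 32.181 m, vs 19 m available — it cannot stop in time and overshoots by 32.181 − 19 = 13.181 m.

No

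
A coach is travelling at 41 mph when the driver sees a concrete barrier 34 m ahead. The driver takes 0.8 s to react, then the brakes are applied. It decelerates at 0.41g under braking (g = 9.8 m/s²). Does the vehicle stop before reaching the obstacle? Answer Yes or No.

41 mph × 0.44704 = 18.3286 m/s.
a = 0.41 × 9.8 = 4.018 m/s².
Reaction distance = 18.3286 × 0.8 = 14.663 m.
Braking distance = v²/(2a) = 335.938 / 8.036 = 41.804 m.
Total stopping distance = 14.663 + 41.804 = 56.467 m, vs 34 m available — it cannot stop in time and overshoots by 56.467 − 34 = 22.467 m.

No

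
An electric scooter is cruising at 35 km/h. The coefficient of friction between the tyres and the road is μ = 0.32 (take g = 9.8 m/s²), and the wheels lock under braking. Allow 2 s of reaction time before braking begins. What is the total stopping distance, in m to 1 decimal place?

35 km/h ÷ 3.6 = 9.7222 m/s.
a = μg = 0.32 × 9.8 = 3.136 m/s².
Reaction distance = v·t_r = 9.7222 × 2 = 19.444 m.
Braking distance = v²/(2a) = 9.7222² / (2 × 3.136) = 94.521 / 6.272 = 15.070 m.
Total = 19.444 + 15.070 = 34.514 m.

Total stopping distance ≈ 34.5 m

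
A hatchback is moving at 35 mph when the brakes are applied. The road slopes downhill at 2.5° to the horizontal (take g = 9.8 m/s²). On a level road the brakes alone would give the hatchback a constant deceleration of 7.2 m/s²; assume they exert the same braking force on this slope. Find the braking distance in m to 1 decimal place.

Braking distance ≈ 18.1 m

35 mph × 0.44704 = 15.6464 m/s.
Gravity along the downhill slope reduces the braking deceleration: a_eff = 7.200 − 9.8·sin 2.5° = 7.200 − 0.427 = 6.773 m/s².
Braking distance = v²/(2a) = 15.6464² / (2 × 6.773) = 244.810 / 13.546 = 18.072 m.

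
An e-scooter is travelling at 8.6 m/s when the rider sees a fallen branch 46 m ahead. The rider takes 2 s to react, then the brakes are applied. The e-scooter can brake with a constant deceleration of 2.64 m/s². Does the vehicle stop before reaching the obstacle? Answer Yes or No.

Reaction distance = 8.6000 × 2 = 17.200 m.
Braking distance = v²/(2a) = 73.960 / 5.280 = 14.008 m.
Total stopping distance = 17.200 + 14.008 = 31.208 m, vs 46 m available — it stops with 46 − 31.208 = 14.792 m to spare.

Yes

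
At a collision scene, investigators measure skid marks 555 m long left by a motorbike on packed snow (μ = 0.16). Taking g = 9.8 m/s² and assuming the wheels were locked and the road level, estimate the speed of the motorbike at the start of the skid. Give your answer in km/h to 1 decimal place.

Initial speed ≈ 150.2 km/h

Deceleration a = μg = 0.16 × 9.8 = 1.568 m/s².
v = √(2a·d) = √(2 × 1.568 × 555) = √1740.480 = 41.7191 m/s.
= 41.7191 × 3.6 = 150.189 km/h.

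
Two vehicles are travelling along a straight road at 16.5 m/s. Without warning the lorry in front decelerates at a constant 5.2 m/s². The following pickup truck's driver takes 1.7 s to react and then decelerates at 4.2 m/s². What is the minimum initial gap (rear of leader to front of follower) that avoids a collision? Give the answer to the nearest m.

Leader travels v²/(2a_L) = 272.250 / 10.400 = 26.178 m before stopping.
Follower covers v·t_r = 16.5000 × 1.7 = 28.050 m while reacting, then v²/(2a_F) = 272.250 / 8.400 = 32.411 m while braking, for a total of 28.050 + 32.411 = 60.461 m.
Since a_F ≤ a_L and the follower starts braking later, the follower is never slower than the leader, so the closest approach is when both have stopped.
Minimum gap = 60.461 − 26.178 = 34.283 m.

Minimum gap ≈ 34 m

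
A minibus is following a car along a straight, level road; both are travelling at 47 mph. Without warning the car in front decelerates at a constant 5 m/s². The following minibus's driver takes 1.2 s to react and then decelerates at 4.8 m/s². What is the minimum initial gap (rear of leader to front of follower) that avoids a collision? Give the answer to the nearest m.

Minimum gap ≈ 27 m

47 mph × 0.44704 = 21.0109 m/s.
Leader travels v²/(2a_L) = 441.458 / 10.000 = 44.146 m before stopping.
Follower covers v·t_r = 21.0109 × 1.2 = 25.213 m while reacting, then v²/(2a_F) = 441.458 / 9.600 = 45.985 m while braking, for a total of 25.213 + 45.985 = 71.198 m.
Since a_F ≤ a_L and the follower starts braking later, the follower is never slower than the leader, so the closest approach is when both have stopped.
Minimum gap = 71.198 − 44.146 = 27.052 m.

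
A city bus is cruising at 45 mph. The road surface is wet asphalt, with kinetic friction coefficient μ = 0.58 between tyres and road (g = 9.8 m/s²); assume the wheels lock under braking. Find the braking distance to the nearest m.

Braking distance ≈ 36 m

45 mph × 0.44704 = 20.1168 m/s.
a = μg = 0.58 × 9.8 = 5.684 m/s².
Braking distance = v²/(2a) = 20.1168² / (2 × 5.684) = 404.686 / 11.368 = 35.599 m.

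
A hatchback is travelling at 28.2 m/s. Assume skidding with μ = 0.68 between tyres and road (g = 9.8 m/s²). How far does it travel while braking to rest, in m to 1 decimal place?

a = μg = 0.68 × 9.8 = 6.664 m/s².
Braking distance = v²/(2a) = 28.2000² / (2 × 6.664) = 795.240 / 13.328 = 59.667 m.

Braking distance ≈ 59.7 m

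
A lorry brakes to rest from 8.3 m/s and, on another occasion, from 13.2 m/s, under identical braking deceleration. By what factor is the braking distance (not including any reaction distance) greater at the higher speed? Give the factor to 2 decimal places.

Braking distance d = v²/(2a), so with a fixed, d ∝ v².
Factor = (13.2/8.3)² = 1.5904² = 2.5294.

Factor ≈ 2.53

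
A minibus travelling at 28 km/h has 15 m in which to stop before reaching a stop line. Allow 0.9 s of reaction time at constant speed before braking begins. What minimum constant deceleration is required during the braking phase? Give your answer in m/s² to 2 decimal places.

28 km/h ÷ 3.6 = 7.7778 m/s.
Distance covered during reaction = 7.7778 × 0.9 = 7.000 m.
Distance available for braking: 15 − 7.000 = 8.000 m.
v² = 2a·d ⇒ a = v²/(2d) = 7.7778² / (2 × 8.000) = 60.494 / 16.000 = 3.7809 m/s².

Required deceleration ≈ 3.78 m/s²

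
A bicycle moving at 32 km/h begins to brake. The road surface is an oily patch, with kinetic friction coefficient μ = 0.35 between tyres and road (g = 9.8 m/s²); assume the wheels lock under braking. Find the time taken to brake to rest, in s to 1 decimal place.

32 km/h ÷ 3.6 = 8.8889 m/s.
a = μg = 0.35 × 9.8 = 3.430 m/s².
Braking time = v/a = 8.8889 / 3.430 = 2.592 s.

Braking time ≈ 2.6 s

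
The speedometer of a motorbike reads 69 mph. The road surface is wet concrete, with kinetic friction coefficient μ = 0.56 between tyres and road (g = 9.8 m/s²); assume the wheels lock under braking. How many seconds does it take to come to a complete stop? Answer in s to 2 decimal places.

Braking time ≈ 5.62 s

69 mph × 0.44704 = 30.8458 m/s.
a = μg = 0.56 × 9.8 = 5.488 m/s².
Braking time = v/a = 30.8458 / 5.488 = 5.621 s.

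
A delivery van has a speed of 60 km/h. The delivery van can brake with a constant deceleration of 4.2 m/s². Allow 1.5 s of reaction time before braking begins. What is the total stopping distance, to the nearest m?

Total stopping distance ≈ 58 m

60 km/h ÷ 3.6 = 16.6667 m/s.
Reaction distance = v·t_r = 16.6667 × 1.5 = 25.000 m.
Braking distance = v²/(2a) = 16.6667² / (2 × 4.200) = 277.779 / 8.400 = 33.069 m.
Total = 25.000 + 33.069 = 58.069 m.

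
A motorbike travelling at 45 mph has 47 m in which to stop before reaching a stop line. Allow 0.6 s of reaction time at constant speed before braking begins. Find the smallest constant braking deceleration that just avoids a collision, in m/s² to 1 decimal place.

Required deceleration ≈ 5.8 m/s²

45 mph × 0.44704 = 20.1168 m/s.
Distance covered during reaction = 20.1168 × 0.6 = 12.070 m.
Distance available for braking: 47 − 12.070 = 34.930 m.
v² = 2a·d ⇒ a = v²/(2d) = 20.1168² / (2 × 34.930) = 404.686 / 69.860 = 5.7928 m/s².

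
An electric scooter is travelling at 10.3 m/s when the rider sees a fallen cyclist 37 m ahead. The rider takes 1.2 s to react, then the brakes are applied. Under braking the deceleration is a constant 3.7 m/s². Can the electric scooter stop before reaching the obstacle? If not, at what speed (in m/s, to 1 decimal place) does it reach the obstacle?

Reaction distance = 10.3000 × 1.2 = 12.360 m.
Braking distance = v²/(2a) = 106.090 / 7.400 = 14.336 m.
Total stopping distance = 12.360 + 14.336 = 26.696 m, vs 37 m available — it stops with 37 − 26.696 = 10.304 m to spare.

Yes — it stops about 10.3 m short of the obstacle, so it never reaches it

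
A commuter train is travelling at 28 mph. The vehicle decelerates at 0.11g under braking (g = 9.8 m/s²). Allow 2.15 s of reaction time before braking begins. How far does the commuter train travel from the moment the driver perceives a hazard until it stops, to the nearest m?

Total stopping distance ≈ 100 m

28 mph × 0.44704 = 12.5171 m/s.
a = 0.11 × 9.8 = 1.078 m/s².
Reaction distance = v·t_r = 12.5171 × 2.15 = 26.912 m.
Braking distance = v²/(2a) = 12.5171² / (2 × 1.078) = 156.678 / 2.156 = 72.671 m.
Total = 26.912 + 72.671 = 99.583 m.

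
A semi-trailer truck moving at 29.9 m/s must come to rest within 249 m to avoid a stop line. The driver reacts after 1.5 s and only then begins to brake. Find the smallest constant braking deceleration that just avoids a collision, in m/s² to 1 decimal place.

Required deceleration ≈ 2.2 m/s²

Distance covered during reaction = 29.9000 × 1.5 = 44.850 m.
Distance available for braking: 249 − 44.850 = 204.150 m.
v² = 2a·d ⇒ a = v²/(2d) = 29.9000² / (2 × 204.150) = 894.010 / 408.300 = 2.1896 m/s².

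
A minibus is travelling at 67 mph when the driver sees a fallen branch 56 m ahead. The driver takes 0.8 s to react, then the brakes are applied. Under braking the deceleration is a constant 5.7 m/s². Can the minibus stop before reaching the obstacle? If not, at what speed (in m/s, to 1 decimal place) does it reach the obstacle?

67 mph × 0.44704 = 29.9517 m/s.
Reaction distance = 29.9517 × 0.8 = 23.961 m.
Braking distance needed to stop: v²/(2a) = 897.104 / 11.400 = 78.693 m, so total needed = 23.961 + 78.693 = 102.654 m > 56 m — it cannot stop.
Distance remaining when braking begins: 56 − 23.961 = 32.039 m.
v² = v₀² − 2a·d = 897.104 − 2 × 5.700 × 32.039 = 531.859 m²/s².
v = √531.859 = 23.062 m/s.

No — it strikes the obstacle at 23.1 m/s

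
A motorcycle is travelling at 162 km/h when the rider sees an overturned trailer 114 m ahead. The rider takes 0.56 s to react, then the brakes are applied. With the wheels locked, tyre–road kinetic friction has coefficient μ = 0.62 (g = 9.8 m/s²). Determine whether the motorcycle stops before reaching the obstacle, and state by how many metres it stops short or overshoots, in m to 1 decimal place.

162 km/h ÷ 3.6 = 45.0000 m/s.
a = μg = 0.62 × 9.8 = 6.076 m/s².
Reaction distance = 45.0000 × 0.56 = 25.200 m.
Braking distance = v²/(2a) = 2025.000 / 12.152 = 166.639 m.
Total stopping distance = 25.200 + 166.639 = 191.839 m, vs 114 m available — it cannot stop in time and overshoots by 191.839 − 114 = 77.839 m.

No — it overshoots by 77.8 m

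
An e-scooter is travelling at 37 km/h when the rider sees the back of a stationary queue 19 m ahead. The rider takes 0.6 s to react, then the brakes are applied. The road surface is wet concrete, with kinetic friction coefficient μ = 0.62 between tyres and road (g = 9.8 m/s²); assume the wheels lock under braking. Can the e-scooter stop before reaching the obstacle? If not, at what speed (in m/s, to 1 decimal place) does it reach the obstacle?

37 km/h ÷ 3.6 = 10.2778 m/s.
a = μg = 0.62 × 9.8 = 6.076 m/s².
Reaction distance = 10.2778 × 0.6 = 6.167 m.
Braking distance = v²/(2a) = 105.633 / 12.152 = 8.693 m.
Total stopping distance = 6.167 + 8.693 = 14.860 m, vs 19 m available — it stops with 19 − 14.860 = 4.140 m to spare.

Yes — it stops about 4.1 m short of the obstacle, so it never reaches it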